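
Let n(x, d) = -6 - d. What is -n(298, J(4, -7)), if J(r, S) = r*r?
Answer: 22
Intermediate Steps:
J(r, S) = r²
-n(298, J(4, -7)) = -(-6 - 1*4²) = -(-6 - 1*16) = -(-6 - 16) = -1*(-22) = 22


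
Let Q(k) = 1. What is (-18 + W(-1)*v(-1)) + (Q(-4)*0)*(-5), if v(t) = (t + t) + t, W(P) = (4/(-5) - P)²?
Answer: -453/25 ≈ -18.120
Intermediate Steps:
W(P) = (-⅘ - P)² (W(P) = (4*(-⅕) - P)² = (-⅘ - P)²)
v(t) = 3*t (v(t) = 2*t + t = 3*t)
(-18 + W(-1)*v(-1)) + (Q(-4)*0)*(-5) = (-18 + ((4 + 5*(-1))²/25)*(3*(-1))) + (1*0)*(-5) = (-18 + ((4 - 5)²/25)*(-3)) + 0*(-5) = (-18 + ((1/25)*(-1)²)*(-3)) + 0 = (-18 + ((1/25)*1)*(-3)) + 0 = (-18 + (1/25)*(-3)) + 0 = (-18 - 3/25) + 0 = -453/25 + 0 = -453/25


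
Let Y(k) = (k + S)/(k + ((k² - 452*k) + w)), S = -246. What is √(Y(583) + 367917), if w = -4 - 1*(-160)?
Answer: √6752254217758/4284 ≈ 606.56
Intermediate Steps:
w = 156 (w = -4 + 160 = 156)
Y(k) = (-246 + k)/(156 + k² - 451*k) (Y(k) = (k - 246)/(k + ((k² - 452*k) + 156)) = (-246 + k)/(k + (156 + k² - 452*k)) = (-246 + k)/(156 + k² - 451*k))
√(Y(583) + 367917) = √((-246 + 583)/(156 + 583² - 451*583) + 367917) = √(337/(156 + 339889 - 262933) + 367917) = √(337/77112 + 367917) = √(28370816041/77112) = √6752254217758/4284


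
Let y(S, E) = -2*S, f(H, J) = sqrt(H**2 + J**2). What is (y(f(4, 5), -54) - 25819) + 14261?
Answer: -11558 - 2*sqrt(41) ≈ -11571.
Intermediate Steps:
(y(f(4, 5), -54) - 25819) + 14261 = (-2*sqrt(4**2 + 5**2) - 25819) + 14261 = (-2*sqrt(16 + 25) - 25819) + 14261 = (-2*sqrt(41) - 25819) + 14261 = (-25819 - 2*sqrt(41)) + 14261 = -11558 - 2*sqrt(41)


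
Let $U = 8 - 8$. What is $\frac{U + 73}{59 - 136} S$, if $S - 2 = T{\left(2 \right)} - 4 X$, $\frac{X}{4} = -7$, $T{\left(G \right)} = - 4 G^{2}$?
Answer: $- \frac{1022}{11} \approx -92.909$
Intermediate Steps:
$X = -28$ ($X = 4 \left(-7\right) = -28$)
$U = 0$ ($U = 8 - 8 = 0$)
$S = 98$ ($S = 2 - \left(-112 + 4 \cdot 2^{2}\right) = 2 + \left(\left(-4\right) 4 + 112\right) = 2 + \left(-16 + 112\right) = 2 + 96 = 98$)
$\frac{U + 73}{59 - 136} S = \frac{0 + 73}{59 - 136} \cdot 98 = \frac{73}{-77} \cdot 98 = 73 \left(- \frac{1}{77}\right) 98 = \left(- \frac{73}{77}\right) 98 = - \frac{1022}{11}$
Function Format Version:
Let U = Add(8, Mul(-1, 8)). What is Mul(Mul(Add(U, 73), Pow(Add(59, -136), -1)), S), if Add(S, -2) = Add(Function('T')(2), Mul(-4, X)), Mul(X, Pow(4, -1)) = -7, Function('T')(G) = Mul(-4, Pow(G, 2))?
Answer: Rational(-1022, 11) ≈ -92.909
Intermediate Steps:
X = -28 (X = Mul(4, -7) = -28)
U = 0 (U = Add(8, -8) = 0)
S = 98 (S = Add(2, Add(Mul(-4, Pow(2, 2)), Mul(-4, -28))) = Add(2, Add(Mul(-4, 4), 112)) = Add(2, Add(-16, 112)) = Add(2, 96) = 98)
Mul(Mul(Add(U, 73), Pow(Add(59, -136), -1)), S) = Mul(Mul(Add(0, 73), Pow(Add(59, -136), -1)), 98) = Mul(Mul(73, Pow(-77, -1)), 98) = Mul(Mul(73, Rational(-1, 77)), 98) = Mul(Rational(-73, 77), 98) = Rational(-1022, 11)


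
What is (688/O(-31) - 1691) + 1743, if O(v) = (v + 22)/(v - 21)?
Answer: 36244/9 ≈ 4027.1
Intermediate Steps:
O(v) = (22 + v)/(-21 + v)
(688/O(-31) - 1691) + 1743 = (688/(((22 - 31)/(-21 - 31))) - 1691) + 1743 = (688/((-9/(-52))) - 1691) + 1743 = (688/((-1/52*(-9))) - 1691) + 1743 = (688/(9/52) - 1691) + 1743 = (688*(52/9) - 1691) + 1743 = (35776/9 - 1691) + 1743 = 20557/9 + 1743 = 36244/9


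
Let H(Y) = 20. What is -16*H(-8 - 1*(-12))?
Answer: -320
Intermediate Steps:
-16*H(-8 - 1*(-12)) = -16*20 = -320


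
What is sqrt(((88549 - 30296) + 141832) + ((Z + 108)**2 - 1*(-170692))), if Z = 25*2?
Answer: sqrt(395741) ≈ 629.08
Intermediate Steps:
Z = 50
sqrt(((88549 - 30296) + 141832) + ((Z + 108)**2 - 1*(-170692))) = sqrt(((88549 - 30296) + 141832) + ((50 + 108)**2 - 1*(-170692))) = sqrt((58253 + 141832) + (158**2 + 170692)) = sqrt(200085 + (24964 + 170692)) = sqrt(200085 + 195656) = sqrt(395741)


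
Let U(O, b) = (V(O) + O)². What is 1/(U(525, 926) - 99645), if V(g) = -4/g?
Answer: 275625/48502282516 ≈ 5.6827e-6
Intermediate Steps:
U(O, b) = (O - 4/O)² (U(O, b) = (-4/O + O)² = (O - 4/O)²)
1/(U(525, 926) - 99645) = 1/((-4 + 525²)²/525² - 99645) = 1/((-4 + 275625)²/275625 - 99645) = 1/((1/275625)*275621² - 99645) = 1/((1/275625)*75966935641 - 99645) = 1/(75966935641/275625 - 99645) = 1/(48502282516/275625) = 275625/48502282516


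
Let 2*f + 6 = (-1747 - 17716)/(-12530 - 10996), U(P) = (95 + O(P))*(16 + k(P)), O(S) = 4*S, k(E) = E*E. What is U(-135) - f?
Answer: -381932490047/47052 ≈ -8.1172e+6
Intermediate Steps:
k(E) = E**2
U(P) = (16 + P**2)*(95 + 4*P) (U(P) = (95 + 4*P)*(16 + P**2) = (16 + P**2)*(95 + 4*P))
f = -121693/47052 (f = -3 + ((-1747 - 17716)/(-12530 - 10996))/2 = -3 + (-19463/(-23526))/2 = -3 + (-19463*(-1/23526))/2 = -3 + (1/2)*(19463/23526) = -3 + 19463/47052 = -121693/47052 ≈ -2.5863)
U(-135) - f = (1520 + 4*(-135)**3 + 64*(-135) + 95*(-135)**2) - 1*(-121693/47052) = (1520 + 4*(-2460375) - 8640 + 95*18225) + 121693/47052 = (1520 - 9841500 - 8640 + 1731375) + 121693/47052 = -8117245 + 121693/47052 = -381932490047/47052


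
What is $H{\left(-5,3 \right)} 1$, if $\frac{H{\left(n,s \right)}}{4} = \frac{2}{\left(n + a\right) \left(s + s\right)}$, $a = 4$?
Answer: $- \frac{4}{3} \approx -1.3333$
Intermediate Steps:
$H{\left(n,s \right)} = \frac{4}{s \left(4 + n\right)}$ ($H{\left(n,s \right)} = 4 \frac{2}{\left(n + 4\right) \left(s + s\right)} = 4 \frac{2}{\left(4 + n\right) 2 s} = 4 \frac{2}{2 s \left(4 + n\right)} = 4 \cdot 2 \frac{1}{2 s \left(4 + n\right)} = 4 \frac{1}{s \left(4 + n\right)} = \frac{4}{s \left(4 + n\right)}$)
$H{\left(-5,3 \right)} 1 = \frac{4}{3 \left(4 - 5\right)} 1 = 4 \cdot \frac{1}{3} \frac{1}{-1} \cdot 1 = 4 \cdot \frac{1}{3} \left(-1\right) 1 = \left(- \frac{4}{3}\right) 1 = - \frac{4}{3}$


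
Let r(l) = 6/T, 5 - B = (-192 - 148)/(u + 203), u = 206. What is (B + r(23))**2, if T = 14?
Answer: 321198084/8196769 ≈ 39.186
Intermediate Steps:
B = 2385/409 (B = 5 - (-192 - 148)/(206 + 203) = 5 - (-340)/409 = 5 - 1*(-340/409) = 5 + 340/409 = 2385/409 ≈ 5.8313)
r(l) = 3/7 (r(l) = 6/14 = 6*(1/14) = 3/7)
(B + r(23))**2 = (2385/409 + 3/7)**2 = (17922/2863)**2 = 321198084/8196769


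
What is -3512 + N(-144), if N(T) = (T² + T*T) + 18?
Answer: 37978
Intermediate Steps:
N(T) = 18 + 2*T² (N(T) = (T² + T²) + 18 = 2*T² + 18 = 18 + 2*T²)
-3512 + N(-144) = -3512 + (18 + 2*(-144)²) = -3512 + (18 + 2*20736) = -3512 + (18 + 41472) = -3512 + 41490 = 37978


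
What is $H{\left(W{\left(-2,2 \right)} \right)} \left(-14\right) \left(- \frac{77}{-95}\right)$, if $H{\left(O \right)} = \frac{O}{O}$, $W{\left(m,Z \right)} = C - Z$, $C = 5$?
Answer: $- \frac{1078}{95} \approx -11.347$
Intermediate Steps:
$W{\left(m,Z \right)} = 5 - Z$
$H{\left(O \right)} = 1$
$H{\left(W{\left(-2,2 \right)} \right)} \left(-14\right) \left(- \frac{77}{-95}\right) = 1 \left(-14\right) \left(- \frac{77}{-95}\right) = - 14 \left(\left(-77\right) \left(- \frac{1}{95}\right)\right) = \left(-14\right) \frac{77}{95} = - \frac{1078}{95}$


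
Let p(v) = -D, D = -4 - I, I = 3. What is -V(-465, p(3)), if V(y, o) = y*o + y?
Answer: 3720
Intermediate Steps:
D = -7 (D = -4 - 1*3 = -4 - 3 = -7)
p(v) = 7 (p(v) = -1*(-7) = 7)
V(y, o) = y + o*y (V(y, o) = o*y + y = y + o*y)
-V(-465, p(3)) = -(-465)*(1 + 7) = -(-465)*8 = -1*(-3720) = 3720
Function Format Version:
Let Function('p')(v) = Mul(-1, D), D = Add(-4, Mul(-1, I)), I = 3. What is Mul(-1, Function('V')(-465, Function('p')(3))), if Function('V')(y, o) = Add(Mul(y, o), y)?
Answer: 3720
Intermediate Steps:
D = -7 (D = Add(-4, Mul(-1, 3)) = Add(-4, -3) = -7)
Function('p')(v) = 7 (Function('p')(v) = Mul(-1, -7) = 7)
Function('V')(y, o) = Add(y, Mul(o, y)) (Function('V')(y, o) = Add(Mul(o, y), y) = Add(y, Mul(o, y)))
Mul(-1, Function('V')(-465, Function('p')(3))) = Mul(-1, Mul(-465, Add(1, 7))) = Mul(-1, Mul(-465, 8)) = Mul(-1, -3720) = 3720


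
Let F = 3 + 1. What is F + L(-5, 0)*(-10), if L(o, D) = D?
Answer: 4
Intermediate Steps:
F = 4
F + L(-5, 0)*(-10) = 4 + 0*(-10) = 4 + 0 = 4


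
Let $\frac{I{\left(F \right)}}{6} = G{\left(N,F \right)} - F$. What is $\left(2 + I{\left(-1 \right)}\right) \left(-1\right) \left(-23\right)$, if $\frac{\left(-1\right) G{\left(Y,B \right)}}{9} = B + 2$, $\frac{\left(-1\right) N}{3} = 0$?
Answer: $-1058$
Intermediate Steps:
$N = 0$ ($N = \left(-3\right) 0 = 0$)
$G{\left(Y,B \right)} = -18 - 9 B$ ($G{\left(Y,B \right)} = - 9 \left(B + 2\right) = - 9 \left(2 + B\right) = -18 - 9 B$)
$I{\left(F \right)} = -108 - 60 F$ ($I{\left(F \right)} = 6 \left(\left(-18 - 9 F\right) - F\right) = 6 \left(-18 - 10 F\right) = -108 - 60 F$)
$\left(2 + I{\left(-1 \right)}\right) \left(-1\right) \left(-23\right) = \left(2 - 48\right) \left(-1\right) \left(-23\right) = \left(-46\right) \left(-1\right) \left(-23\right) = 46 \left(-23\right) = -1058$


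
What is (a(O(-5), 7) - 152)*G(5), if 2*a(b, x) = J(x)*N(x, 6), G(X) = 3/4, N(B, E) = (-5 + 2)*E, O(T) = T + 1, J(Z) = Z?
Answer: -645/4 ≈ -161.25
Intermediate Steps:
O(T) = 1 + T
N(B, E) = -3*E
G(X) = 3/4 (G(X) = 3*(1/4) = 3/4)
a(b, x) = -9*x (a(b, x) = (x*(-3*6))/2 = (x*(-18))/2 = (-18*x)/2 = -9*x)
(a(O(-5), 7) - 152)*G(5) = (-9*7 - 152)*(3/4) = (-63 - 152)*(3/4) = -215*3/4 = -645/4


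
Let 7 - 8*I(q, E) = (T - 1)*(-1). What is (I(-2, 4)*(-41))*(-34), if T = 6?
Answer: 2091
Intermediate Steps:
I(q, E) = 3/2 (I(q, E) = 7/8 - (6 - 1)*(-1)/8 = 7/8 - 5*(-1)/8 = 7/8 - ⅛*(-5) = 7/8 + 5/8 = 3/2)
(I(-2, 4)*(-41))*(-34) = ((3/2)*(-41))*(-34) = -123/2*(-34) = 2091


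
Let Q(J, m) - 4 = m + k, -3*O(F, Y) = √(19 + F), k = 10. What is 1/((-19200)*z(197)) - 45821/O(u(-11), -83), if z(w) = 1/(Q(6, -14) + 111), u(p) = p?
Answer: -37/6400 + 137463*√2/4 ≈ 48601.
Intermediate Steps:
O(F, Y) = -√(19 + F)/3
Q(J, m) = 14 + m (Q(J, m) = 4 + (m + 10) = 4 + (10 + m) = 14 + m)
z(w) = 1/111 (z(w) = 1/((14 - 14) + 111) = 1/(0 + 111) = 1/111)
1/((-19200)*z(197)) - 45821/O(u(-11), -83) = 1/((-19200)*(1/111)) - 45821*(-3/√(19 - 11)) = -1/19200*111 - 45821*(-3*√2/4) = -37/6400 - 45821*(-3*√2/4) = -37/6400 - (-137463)*√2/4 = -37/6400 + 137463*√2/4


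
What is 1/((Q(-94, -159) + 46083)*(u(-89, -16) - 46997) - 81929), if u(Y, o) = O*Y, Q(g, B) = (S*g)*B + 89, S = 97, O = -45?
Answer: -1/64313276457 ≈ -1.5549e-11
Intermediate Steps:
Q(g, B) = 89 + 97*B*g (Q(g, B) = (97*g)*B + 89 = 97*B*g + 89 = 89 + 97*B*g)
u(Y, o) = -45*Y
1/((Q(-94, -159) + 46083)*(u(-89, -16) - 46997) - 81929) = 1/(((89 + 97*(-159)*(-94)) + 46083)*(-45*(-89) - 46997) - 81929) = 1/(((89 + 1449762) + 46083)*(4005 - 46997) - 81929) = 1/((1449851 + 46083)*(-42992) - 81929) = 1/(1495934*(-42992) - 81929) = 1/(-64313194528 - 81929) = 1/(-64313276457) = -1/64313276457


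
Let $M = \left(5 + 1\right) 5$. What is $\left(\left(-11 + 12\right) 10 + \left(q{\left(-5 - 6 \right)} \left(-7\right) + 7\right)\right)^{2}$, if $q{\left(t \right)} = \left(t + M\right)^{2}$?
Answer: $6300100$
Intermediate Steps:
$M = 30$ ($M = 6 \cdot 5 = 30$)
$q{\left(t \right)} = \left(30 + t\right)^{2}$ ($q{\left(t \right)} = \left(t + 30\right)^{2} = \left(30 + t\right)^{2}$)
$\left(\left(-11 + 12\right) 10 + \left(q{\left(-5 - 6 \right)} \left(-7\right) + 7\right)\right)^{2} = \left(\left(-11 + 12\right) 10 + \left(\left(30 - 11\right)^{2} \left(-7\right) + 7\right)\right)^{2} = \left(1 \cdot 10 + \left(\left(30 - 11\right)^{2} \left(-7\right) + 7\right)\right)^{2} = \left(10 + \left(\left(30 - 11\right)^{2} \left(-7\right) + 7\right)\right)^{2} = \left(10 + \left(19^{2} \left(-7\right) + 7\right)\right)^{2} = \left(10 + \left(361 \left(-7\right) + 7\right)\right)^{2} = \left(10 + \left(-2527 + 7\right)\right)^{2} = \left(10 - 2520\right)^{2} = \left(-2510\right)^{2} = 6300100$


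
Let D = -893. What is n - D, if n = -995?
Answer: -102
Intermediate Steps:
n - D = -995 - 1*(-893) = -995 + 893 = -102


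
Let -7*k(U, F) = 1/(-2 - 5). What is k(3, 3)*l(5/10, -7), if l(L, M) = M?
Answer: -⅐ ≈ -0.14286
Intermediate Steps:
k(U, F) = 1/49 (k(U, F) = -1/(7*(-2 - 5)) = -⅐/(-7) = -⅐*(-⅐) = 1/49)
k(3, 3)*l(5/10, -7) = (1/49)*(-7) = -⅐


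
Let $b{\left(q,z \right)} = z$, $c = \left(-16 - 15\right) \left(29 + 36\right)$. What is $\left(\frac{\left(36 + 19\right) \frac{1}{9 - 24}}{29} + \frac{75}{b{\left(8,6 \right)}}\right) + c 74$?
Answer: $- \frac{25942987}{174} \approx -1.491 \cdot 10^{5}$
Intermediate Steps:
$c = -2015$ ($c = \left(-31\right) 65 = -2015$)
$\left(\frac{\left(36 + 19\right) \frac{1}{9 - 24}}{29} + \frac{75}{b{\left(8,6 \right)}}\right) + c 74 = \left(\frac{\left(36 + 19\right) \frac{1}{9 - 24}}{29} + \frac{75}{6}\right) - 149110 = \left(\frac{55}{-15} \cdot \frac{1}{29} + 75 \cdot \frac{1}{6}\right) - 149110 = \left(55 \left(- \frac{1}{15}\right) \frac{1}{29} + \frac{25}{2}\right) - 149110 = \left(\left(- \frac{11}{3}\right) \frac{1}{29} + \frac{25}{2}\right) - 149110 = \left(- \frac{11}{87} + \frac{25}{2}\right) - 149110 = \frac{2153}{174} - 149110 = - \frac{25942987}{174}$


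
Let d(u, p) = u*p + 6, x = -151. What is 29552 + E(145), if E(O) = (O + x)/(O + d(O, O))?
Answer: 312896573/10588 ≈ 29552.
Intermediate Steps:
d(u, p) = 6 + p*u (d(u, p) = p*u + 6 = 6 + p*u)
E(O) = (-151 + O)/(6 + O + O²) (E(O) = (O - 151)/(O + (6 + O*O)) = (-151 + O)/(O + (6 + O²)) = (-151 + O)/(6 + O + O²))
29552 + E(145) = 29552 + (-151 + 145)/(6 + 145 + 145²) = 29552 - 6/(6 + 145 + 21025) = 29552 - 6/21176 = 29552 + (1/21176)*(-6) = 29552 - 3/10588 = 312896573/10588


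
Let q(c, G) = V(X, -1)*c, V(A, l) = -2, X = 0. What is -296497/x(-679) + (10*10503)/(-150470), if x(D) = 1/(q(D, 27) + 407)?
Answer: -7874353994138/15047 ≈ -5.2332e+8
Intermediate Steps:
q(c, G) = -2*c
x(D) = 1/(407 - 2*D) (x(D) = 1/(-2*D + 407) = 1/(407 - 2*D))
-296497/x(-679) + (10*10503)/(-150470) = -296497/(1/(407 - 2*(-679))) + (10*10503)/(-150470) = -296497/(1/(407 + 1358)) + 105030*(-1/150470) = -296497/(1/1765) - 10503/15047 = -296497/1/1765 - 10503/15047 = -296497*1765 - 10503/15047 = -523317205 - 10503/15047 = -7874353994138/15047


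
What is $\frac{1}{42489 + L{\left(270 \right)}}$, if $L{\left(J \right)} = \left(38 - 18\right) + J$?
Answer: $\frac{1}{42779} \approx 2.3376 \cdot 10^{-5}$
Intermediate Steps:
$L{\left(J \right)} = 20 + J$
$\frac{1}{42489 + L{\left(270 \right)}} = \frac{1}{42489 + \left(20 + 270\right)} = \frac{1}{42489 + 290} = \frac{1}{42779}$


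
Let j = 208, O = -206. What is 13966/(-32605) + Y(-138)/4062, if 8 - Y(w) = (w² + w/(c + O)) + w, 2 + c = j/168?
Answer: -1460911368767/287530518210 ≈ -5.0809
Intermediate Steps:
c = -16/21 (c = -2 + 208/168 = -2 + 208*(1/168) = -2 + 26/21 = -16/21 ≈ -0.76190)
Y(w) = 8 - w² - 4321*w/4342 (Y(w) = 8 - ((w² + w/(-16/21 - 206)) + w) = 8 - ((w² + w/(-4342/21)) + w) = 8 - ((w² - 21*w/4342) + w) = 8 - (w² + 4321*w/4342) = 8 + (-w² - 4321*w/4342) = 8 - w² - 4321*w/4342)
13966/(-32605) + Y(-138)/4062 = 13966/(-32605) + (8 - 1*(-138)² - 4321/4342*(-138))/4062 = 13966*(-1/32605) + (8 - 1*19044 + 298149/2171)*(1/4062) = -13966/32605 + (8 - 19044 + 298149/2171)*(1/4062) = -13966/32605 - 41029007/2171*1/4062 = -13966/32605 - 41029007/8818602 = -1460911368767/287530518210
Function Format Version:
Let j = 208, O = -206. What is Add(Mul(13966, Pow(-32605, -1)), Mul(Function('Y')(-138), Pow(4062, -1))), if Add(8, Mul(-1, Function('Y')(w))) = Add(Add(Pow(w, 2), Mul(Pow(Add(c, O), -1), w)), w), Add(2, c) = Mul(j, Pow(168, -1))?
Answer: Rational(-1460911368767, 287530518210) ≈ -5.0809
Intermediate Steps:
c = Rational(-16, 21) (c = Add(-2, Mul(208, Pow(168, -1))) = Add(-2, Mul(208, Rational(1, 168))) = Add(-2, Rational(26, 21)) = Rational(-16, 21) ≈ -0.76190)
Function('Y')(w) = Add(8, Mul(-1, Pow(w, 2)), Mul(Rational(-4321, 4342), w)) (Function('Y')(w) = Add(8, Mul(-1, Add(Add(Pow(w, 2), Mul(Pow(Add(Rational(-16, 21), -206), -1), w)), w))) = Add(8, Mul(-1, Add(Add(Pow(w, 2), Mul(Pow(Rational(-4342, 21), -1), w)), w))) = Add(8, Mul(-1, Add(Add(Pow(w, 2), Mul(Rational(-21, 4342), w)), w))) = Add(8, Mul(-1, Add(Pow(w, 2), Mul(Rational(4321, 4342), w)))) = Add(8, Add(Mul(-1, Pow(w, 2)), Mul(Rational(-4321, 4342), w))) = Add(8, Mul(-1, Pow(w, 2)), Mul(Rational(-4321, 4342), w)))
Add(Mul(13966, Pow(-32605, -1)), Mul(Function('Y')(-138), Pow(4062, -1))) = Add(Mul(13966, Pow(-32605, -1)), Mul(Add(8, Mul(-1, Pow(-138, 2)), Mul(Rational(-4321, 4342), -138)), Pow(4062, -1))) = Add(Mul(13966, Rational(-1, 32605)), Mul(Add(8, Mul(-1, 19044), Rational(298149, 2171)), Rational(1, 4062))) = Add(Rational(-13966, 32605), Mul(Add(8, -19044, Rational(298149, 2171)), Rational(1, 4062))) = Add(Rational(-13966, 32605), Mul(Rational(-41029007, 2171), Rational(1, 4062))) = Add(Rational(-13966, 32605), Rational(-41029007, 8818602)) = Rational(-1460911368767, 287530518210)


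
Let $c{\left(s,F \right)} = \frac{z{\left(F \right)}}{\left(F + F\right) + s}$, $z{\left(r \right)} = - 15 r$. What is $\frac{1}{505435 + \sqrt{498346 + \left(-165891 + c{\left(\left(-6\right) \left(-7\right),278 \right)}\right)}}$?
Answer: $\frac{4317859}{2182394223609} - \frac{2 \sqrt{7430296510}}{76383797826315} \approx 1.9762 \cdot 10^{-6}$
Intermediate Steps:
$c{\left(s,F \right)} = - \frac{15 F}{s + 2 F}$ ($c{\left(s,F \right)} = \frac{\left(-15\right) F}{\left(F + F\right) + s} = \frac{\left(-15\right) F}{2 F + s} = \frac{\left(-15\right) F}{s + 2 F} = - \frac{15 F}{s + 2 F}$)
$\frac{1}{505435 + \sqrt{498346 + \left(-165891 + c{\left(\left(-6\right) \left(-7\right),278 \right)}\right)}} = \frac{1}{505435 + \sqrt{498346 - \left(165891 + \frac{4170}{\left(-6\right) \left(-7\right) + 2 \cdot 278}\right)}} = \frac{1}{505435 + \sqrt{498346 - \left(165891 + \frac{4170}{42 + 556}\right)}} = \frac{1}{505435 + \sqrt{498346 - \left(165891 + \frac{4170}{598}\right)}} = \frac{1}{505435 + \sqrt{498346 - \left(165891 + 4170 \cdot \frac{1}{598}\right)}} = \frac{1}{505435 + \sqrt{498346 - \frac{49603494}{299}}} = \frac{1}{505435 + \sqrt{\frac{99401960}{299}}} = \frac{1}{505435 + \frac{2 \sqrt{7430296510}}{299}}$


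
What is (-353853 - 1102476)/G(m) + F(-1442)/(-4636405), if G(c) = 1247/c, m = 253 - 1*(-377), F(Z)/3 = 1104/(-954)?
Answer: -225453656001181102/306424642855 ≈ -7.3576e+5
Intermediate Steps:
F(Z) = -184/53 (F(Z) = 3*(1104/(-954)) = 3*(1104*(-1/954)) = 3*(-184/159) = -184/53)
m = 630 (m = 253 + 377 = 630)
(-353853 - 1102476)/G(m) + F(-1442)/(-4636405) = (-353853 - 1102476)/((1247/630)) - 184/53/(-4636405) = -1456329/(1247*(1/630)) - 184/53*(-1/4636405) = -1456329/1247/630 + 184/245729465 = -1456329*630/1247 + 184/245729465 = -917487270/1247 + 184/245729465 = -225453656001181102/306424642855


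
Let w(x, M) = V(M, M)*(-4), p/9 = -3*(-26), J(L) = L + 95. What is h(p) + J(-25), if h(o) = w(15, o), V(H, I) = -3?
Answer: 82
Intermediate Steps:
J(L) = 95 + L
p = 702 (p = 9*(-3*(-26)) = 9*78 = 702)
w(x, M) = 12 (w(x, M) = -3*(-4) = 12)
h(o) = 12
h(p) + J(-25) = 12 + (95 - 25) = 12 + 70 = 82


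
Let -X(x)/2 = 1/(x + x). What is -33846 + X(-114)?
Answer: -3858443/114 ≈ -33846.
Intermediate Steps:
X(x) = -1/x (X(x) = -2/(x + x) = -2*1/(2*x) = -1/x)
-33846 + X(-114) = -33846 - 1/(-114) = -33846 - 1*(-1/114) = -33846 + 1/114 = -3858443/114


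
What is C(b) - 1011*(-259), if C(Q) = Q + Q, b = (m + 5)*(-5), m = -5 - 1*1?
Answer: 261859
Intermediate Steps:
m = -6 (m = -5 - 1 = -6)
b = 5 (b = (-6 + 5)*(-5) = -1*(-5) = 5)
C(Q) = 2*Q
C(b) - 1011*(-259) = 2*5 - 1011*(-259) = 10 + 261849 = 261859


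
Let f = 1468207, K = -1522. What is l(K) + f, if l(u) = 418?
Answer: 1468625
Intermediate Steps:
l(K) + f = 418 + 1468207 = 1468625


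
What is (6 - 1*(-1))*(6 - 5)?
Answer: 7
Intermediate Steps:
(6 - 1*(-1))*(6 - 5) = (6 + 1)*1 = 7*1 = 7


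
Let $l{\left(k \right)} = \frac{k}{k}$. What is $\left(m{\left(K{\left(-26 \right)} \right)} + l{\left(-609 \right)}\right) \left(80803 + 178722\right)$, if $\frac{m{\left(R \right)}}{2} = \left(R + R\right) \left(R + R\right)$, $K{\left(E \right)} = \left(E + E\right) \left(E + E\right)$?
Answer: $15180377398725$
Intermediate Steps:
$l{\left(k \right)} = 1$
$K{\left(E \right)} = 4 E^{2}$ ($K{\left(E \right)} = 2 E 2 E = 4 E^{2}$)
$m{\left(R \right)} = 8 R^{2}$ ($m{\left(R \right)} = 2 \left(R + R\right) \left(R + R\right) = 2 \cdot 2 R 2 R = 2 \cdot 4 R^{2} = 8 R^{2}$)
$\left(m{\left(K{\left(-26 \right)} \right)} + l{\left(-609 \right)}\right) \left(80803 + 178722\right) = \left(8 \left(4 \left(-26\right)^{2}\right)^{2} + 1\right) \left(80803 + 178722\right) = \left(8 \left(4 \cdot 676\right)^{2} + 1\right) 259525 = \left(8 \cdot 2704^{2} + 1\right) 259525 = \left(8 \cdot 7311616 + 1\right) 259525 = \left(58492928 + 1\right) 259525 = 58492929 \cdot 259525 = 15180377398725$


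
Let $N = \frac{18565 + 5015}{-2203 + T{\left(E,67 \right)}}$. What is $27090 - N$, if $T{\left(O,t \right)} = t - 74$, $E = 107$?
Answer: $\frac{5989248}{221} \approx 27101.0$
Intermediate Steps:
$T{\left(O,t \right)} = -74 + t$ ($T{\left(O,t \right)} = t - 74 = -74 + t$)
$N = - \frac{2358}{221}$ ($N = \frac{18565 + 5015}{-2203 + \left(-74 + 67\right)} = \frac{23580}{-2203 - 7} = \frac{23580}{-2210} = 23580 \left(- \frac{1}{2210}\right) = - \frac{2358}{221} \approx -10.67$)
$27090 - N = 27090 - - \frac{2358}{221} = 27090 + \frac{2358}{221} = \frac{5989248}{221}$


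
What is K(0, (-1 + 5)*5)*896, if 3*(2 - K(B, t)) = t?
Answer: -12544/3 ≈ -4181.3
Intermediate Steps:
K(B, t) = 2 - t/3
K(0, (-1 + 5)*5)*896 = (2 - (-1 + 5)*5/3)*896 = (2 - 4*5/3)*896 = (2 - ⅓*20)*896 = (2 - 20/3)*896 = -14/3*896 = -12544/3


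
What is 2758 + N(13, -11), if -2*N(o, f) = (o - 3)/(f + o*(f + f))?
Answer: 819131/297 ≈ 2758.0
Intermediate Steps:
N(o, f) = -(-3 + o)/(2*(f + 2*f*o)) (N(o, f) = -(o - 3)/(2*(f + o*(f + f))) = -(-3 + o)/(2*(f + o*(2*f))) = -(-3 + o)/(2*(f + 2*f*o)))
2758 + N(13, -11) = 2758 + (1/2)*(3 - 1*13)/(-11*(1 + 2*13)) = 2758 + (1/2)*(-1/11)*(3 - 13)/(1 + 26) = 2758 + (1/2)*(-1/11)*(-10)/27 = 2758 + (1/2)*(-1/11)*(1/27)*(-10) = 2758 + 5/297 = 819131/297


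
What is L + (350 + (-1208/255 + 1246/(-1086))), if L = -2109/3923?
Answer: 62210283286/181066065 ≈ 343.58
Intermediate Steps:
L = -2109/3923 (L = -2109*1/3923 = -2109/3923 ≈ -0.53760)
L + (350 + (-1208/255 + 1246/(-1086))) = -2109/3923 + (350 + (-1208/255 + 1246/(-1086))) = -2109/3923 + (350 + (-1208*1/255 + 1246*(-1/1086))) = -2109/3923 + (350 + (-1208/255 - 623/543)) = -2109/3923 + (350 - 271603/46155) = -2109/3923 + 15882647/46155 = 62210283286/181066065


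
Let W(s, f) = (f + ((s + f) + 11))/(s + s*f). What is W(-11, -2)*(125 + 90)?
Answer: -860/11 ≈ -78.182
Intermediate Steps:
W(s, f) = (11 + s + 2*f)/(s + f*s) (W(s, f) = (f + ((f + s) + 11))/(s + f*s) = (f + (11 + f + s))/(s + f*s) = (11 + s + 2*f)/(s + f*s))
W(-11, -2)*(125 + 90) = ((11 - 11 + 2*(-2))/((-11)*(1 - 2)))*(125 + 90) = -1/11*(11 - 11 - 4)/(-1)*215 = -1/11*(-1)*(-4)*215 = -4/11*215 = -860/11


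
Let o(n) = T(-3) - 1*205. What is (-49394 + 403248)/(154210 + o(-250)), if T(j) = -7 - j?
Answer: 353854/154001 ≈ 2.2977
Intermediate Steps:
o(n) = -209 (o(n) = (-7 - 1*(-3)) - 1*205 = (-7 + 3) - 205 = -4 - 205 = -209)
(-49394 + 403248)/(154210 + o(-250)) = (-49394 + 403248)/(154210 - 209) = 353854/154001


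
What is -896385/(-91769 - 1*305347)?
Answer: 298795/132372 ≈ 2.2572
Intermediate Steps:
-896385/(-91769 - 1*305347) = -896385/(-91769 - 305347) = -896385/(-397116) = -896385*(-1/397116) = 298795/132372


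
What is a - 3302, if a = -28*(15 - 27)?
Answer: -2966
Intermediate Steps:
a = 336 (a = -28*(-12) = 336)
a - 3302 = 336 - 3302 = -2966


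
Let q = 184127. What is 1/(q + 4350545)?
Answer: 1/4534672 ≈ 2.2052e-7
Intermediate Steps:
1/(q + 4350545) = 1/(184127 + 4350545) = 1/4534672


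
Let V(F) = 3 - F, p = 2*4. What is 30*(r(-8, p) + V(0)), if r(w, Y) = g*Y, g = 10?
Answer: 2490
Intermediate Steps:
p = 8
r(w, Y) = 10*Y
30*(r(-8, p) + V(0)) = 30*(10*8 + (3 - 1*0)) = 30*(80 + (3 + 0)) = 30*(80 + 3) = 30*83 = 2490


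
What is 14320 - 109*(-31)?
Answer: 17699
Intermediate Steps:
14320 - 109*(-31) = 14320 + 3379 = 17699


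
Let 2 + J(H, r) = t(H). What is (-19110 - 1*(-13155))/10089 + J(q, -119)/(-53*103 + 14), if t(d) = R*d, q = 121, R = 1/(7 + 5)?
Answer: -43342037/73246140 ≈ -0.59173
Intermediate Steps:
R = 1/12 ≈ 0.083333
t(d) = d/12
J(H, r) = -2 + H/12
(-19110 - 1*(-13155))/10089 + J(q, -119)/(-53*103 + 14) = (-19110 - 1*(-13155))/10089 + (-2 + (1/12)*121)/(-53*103 + 14) = (-19110 + 13155)*(1/10089) + (-2 + 121/12)/(-5459 + 14) = -5955*1/10089 + (97/12)/(-5445) = -1985/3363 + (97/12)*(-1/5445) = -1985/3363 - 97/65340 = -43342037/73246140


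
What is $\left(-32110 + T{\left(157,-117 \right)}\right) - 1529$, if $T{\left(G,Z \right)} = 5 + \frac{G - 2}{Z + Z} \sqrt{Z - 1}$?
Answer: $-33634 - \frac{155 i \sqrt{118}}{234} \approx -33634.0 - 7.1954 i$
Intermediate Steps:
$T{\left(G,Z \right)} = 5 + \frac{\sqrt{-1 + Z} \left(-2 + G\right)}{2 Z}$ ($T{\left(G,Z \right)} = 5 + \frac{-2 + G}{2 Z} \sqrt{-1 + Z} = 5 + \frac{\sqrt{-1 + Z} \left(-2 + G\right)}{2 Z}$)
$\left(-32110 + T{\left(157,-117 \right)}\right) - 1529 = \left(-32110 + \frac{- \sqrt{-1 - 117} + 5 \left(-117\right) + \frac{1}{2} \cdot 157 \sqrt{-1 - 117}}{-117}\right) - 1529 = \left(-32110 - \frac{- \sqrt{-118} - 585 + \frac{1}{2} \cdot 157 \sqrt{-118}}{117}\right) - 1529 = \left(-32110 - \frac{- i \sqrt{118} - 585 + \frac{1}{2} \cdot 157 i \sqrt{118}}{117}\right) - 1529 = \left(-32110 - \frac{- i \sqrt{118} - 585 + \frac{157 i \sqrt{118}}{2}}{117}\right) - 1529 = \left(-32110 - \frac{-585 + \frac{155 i \sqrt{118}}{2}}{117}\right) - 1529 = \left(-32110 + \left(5 - \frac{155 i \sqrt{118}}{234}\right)\right) - 1529 = \left(-32105 - \frac{155 i \sqrt{118}}{234}\right) - 1529 = -33634 - \frac{155 i \sqrt{118}}{234}$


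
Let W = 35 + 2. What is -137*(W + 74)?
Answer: -15207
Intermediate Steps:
W = 37
-137*(W + 74) = -137*(37 + 74) = -137*111 = -15207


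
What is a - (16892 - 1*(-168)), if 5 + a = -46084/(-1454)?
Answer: -12383213/727 ≈ -17033.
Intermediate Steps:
a = 19407/727 (a = -5 - 46084/(-1454) = -5 - 46084*(-1/1454) = -5 + 23042/727 = 19407/727 ≈ 26.695)
a - (16892 - 1*(-168)) = 19407/727 - (16892 - 1*(-168)) = 19407/727 - (16892 + 168) = 19407/727 - 1*17060 = 19407/727 - 17060 = -12383213/727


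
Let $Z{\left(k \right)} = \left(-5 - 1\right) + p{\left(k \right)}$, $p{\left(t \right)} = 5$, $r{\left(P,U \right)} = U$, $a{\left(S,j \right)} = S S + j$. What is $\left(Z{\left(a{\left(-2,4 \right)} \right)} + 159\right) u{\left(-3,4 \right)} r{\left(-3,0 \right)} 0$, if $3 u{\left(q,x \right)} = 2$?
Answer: $0$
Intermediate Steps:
$u{\left(q,x \right)} = \frac{2}{3}$ ($u{\left(q,x \right)} = \frac{1}{3} \cdot 2 = \frac{2}{3}$)
$a{\left(S,j \right)} = j + S^{2}$ ($a{\left(S,j \right)} = S^{2} + j = j + S^{2}$)
$Z{\left(k \right)} = -1$ ($Z{\left(k \right)} = \left(-5 - 1\right) + 5 = -6 + 5 = -1$)
$\left(Z{\left(a{\left(-2,4 \right)} \right)} + 159\right) u{\left(-3,4 \right)} r{\left(-3,0 \right)} 0 = \left(-1 + 159\right) \frac{2}{3} \cdot 0 \cdot 0 = 158 \cdot 0 \cdot 0 = 158 \cdot 0 = 0$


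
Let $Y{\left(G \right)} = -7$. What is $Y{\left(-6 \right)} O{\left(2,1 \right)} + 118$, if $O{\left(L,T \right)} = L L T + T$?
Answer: $83$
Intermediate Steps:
$O{\left(L,T \right)} = T + T L^{2}$ ($O{\left(L,T \right)} = L^{2} T + T = T L^{2} + T = T + T L^{2}$)
$Y{\left(-6 \right)} O{\left(2,1 \right)} + 118 = - 7 \cdot 1 \left(1 + 2^{2}\right) + 118 = - 7 \cdot 1 \left(1 + 4\right) + 118 = - 7 \cdot 1 \cdot 5 + 118 = \left(-7\right) 5 + 118 = -35 + 118 = 83$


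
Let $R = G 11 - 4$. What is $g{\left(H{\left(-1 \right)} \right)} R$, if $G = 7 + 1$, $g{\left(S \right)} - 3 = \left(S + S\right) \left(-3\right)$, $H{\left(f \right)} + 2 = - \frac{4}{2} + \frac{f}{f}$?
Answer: $1764$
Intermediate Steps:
$H{\left(f \right)} = -3$ ($H{\left(f \right)} = -2 + \left(- \frac{4}{2} + \frac{f}{f}\right) = -2 + \left(\left(-4\right) \frac{1}{2} + 1\right) = -2 + \left(-2 + 1\right) = -2 - 1 = -3$)
$g{\left(S \right)} = 3 - 6 S$ ($g{\left(S \right)} = 3 + \left(S + S\right) \left(-3\right) = 3 + 2 S \left(-3\right) = 3 - 6 S$)
$G = 8$
$R = 84$ ($R = 8 \cdot 11 - 4 = 88 - 4 = 84$)
$g{\left(H{\left(-1 \right)} \right)} R = \left(3 - -18\right) 84 = \left(3 + 18\right) 84 = 21 \cdot 84 = 1764$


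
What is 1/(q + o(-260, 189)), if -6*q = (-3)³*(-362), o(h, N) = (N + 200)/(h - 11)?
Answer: -271/441848 ≈ -0.00061333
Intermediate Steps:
o(h, N) = (200 + N)/(-11 + h)
q = -1629 (q = -(-3)³*(-362)/6 = -(-9)*(-362)/2 = -⅙*9774 = -1629)
1/(q + o(-260, 189)) = 1/(-1629 + (200 + 189)/(-11 - 260)) = 1/(-1629 + 389/(-271)) = 1/(-1629 - 1/271*389) = 1/(-1629 - 389/271) = 1/(-441848/271) = -271/441848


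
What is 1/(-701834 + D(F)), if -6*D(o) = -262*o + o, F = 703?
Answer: -2/1342507 ≈ -1.4898e-6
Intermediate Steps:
D(o) = 87*o/2 (D(o) = -(-262*o + o)/6 = -(-87)*o/2 = 87*o/2)
1/(-701834 + D(F)) = 1/(-701834 + (87/2)*703) = 1/(-701834 + 61161/2) = 1/(-1342507/2) = -2/1342507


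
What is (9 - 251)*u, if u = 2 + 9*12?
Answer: -26620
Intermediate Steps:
u = 110 (u = 2 + 108 = 110)
(9 - 251)*u = (9 - 251)*110 = -242*110 = -26620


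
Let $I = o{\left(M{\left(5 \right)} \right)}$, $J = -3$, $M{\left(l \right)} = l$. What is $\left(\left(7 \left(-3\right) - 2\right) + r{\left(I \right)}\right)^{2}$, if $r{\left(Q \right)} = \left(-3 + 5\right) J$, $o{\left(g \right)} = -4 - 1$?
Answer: $841$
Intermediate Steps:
$o{\left(g \right)} = -5$ ($o{\left(g \right)} = -4 - 1 = -5$)
$I = -5$
$r{\left(Q \right)} = -6$ ($r{\left(Q \right)} = \left(-3 + 5\right) \left(-3\right) = 2 \left(-3\right) = -6$)
$\left(\left(7 \left(-3\right) - 2\right) + r{\left(I \right)}\right)^{2} = \left(\left(7 \left(-3\right) - 2\right) - 6\right)^{2} = \left(\left(-21 - 2\right) - 6\right)^{2} = \left(-23 - 6\right)^{2} = \left(-29\right)^{2} = 841$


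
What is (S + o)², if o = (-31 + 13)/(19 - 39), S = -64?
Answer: 398161/100 ≈ 3981.6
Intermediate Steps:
o = 9/10 (o = -18/(-20) = -18*(-1/20) = 9/10 ≈ 0.90000)
(S + o)² = (-64 + 9/10)² = (-631/10)² = 398161/100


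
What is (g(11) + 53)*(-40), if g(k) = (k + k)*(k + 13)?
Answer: -23240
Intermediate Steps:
g(k) = 2*k*(13 + k) (g(k) = (2*k)*(13 + k) = 2*k*(13 + k))
(g(11) + 53)*(-40) = (2*11*(13 + 11) + 53)*(-40) = (2*11*24 + 53)*(-40) = (528 + 53)*(-40) = 581*(-40) = -23240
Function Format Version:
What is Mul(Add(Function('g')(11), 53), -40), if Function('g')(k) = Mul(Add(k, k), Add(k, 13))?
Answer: -23240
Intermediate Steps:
Function('g')(k) = Mul(2, k, Add(13, k)) (Function('g')(k) = Mul(Mul(2, k), Add(13, k)) = Mul(2, k, Add(13, k)))
Mul(Add(Function('g')(11), 53), -40) = Mul(Add(Mul(2, 11, Add(13, 11)), 53), -40) = Mul(Add(Mul(2, 11, 24), 53), -40) = Mul(Add(528, 53), -40) = Mul(581, -40) = -23240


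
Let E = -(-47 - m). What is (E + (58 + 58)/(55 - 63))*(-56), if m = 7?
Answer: -2212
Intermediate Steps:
E = 54 (E = -(-47 - 1*7) = -(-47 - 7) = -1*(-54) = 54)
(E + (58 + 58)/(55 - 63))*(-56) = (54 + (58 + 58)/(55 - 63))*(-56) = (54 + 116/(-8))*(-56) = (54 + 116*(-⅛))*(-56) = (54 - 29/2)*(-56) = (79/2)*(-56) = -2212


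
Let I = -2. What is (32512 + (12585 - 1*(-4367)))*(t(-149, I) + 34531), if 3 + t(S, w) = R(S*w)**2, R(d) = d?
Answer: 6100494048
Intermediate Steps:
t(S, w) = -3 + S**2*w**2 (t(S, w) = -3 + (S*w)**2 = -3 + S**2*w**2)
(32512 + (12585 - 1*(-4367)))*(t(-149, I) + 34531) = (32512 + (12585 - 1*(-4367)))*((-3 + (-149)**2*(-2)**2) + 34531) = (32512 + (12585 + 4367))*((-3 + 22201*4) + 34531) = (32512 + 16952)*((-3 + 88804) + 34531) = 49464*(88801 + 34531) = 49464*123332 = 6100494048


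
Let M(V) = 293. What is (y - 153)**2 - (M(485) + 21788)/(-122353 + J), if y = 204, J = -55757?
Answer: 463286191/178110 ≈ 2601.1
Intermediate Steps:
(y - 153)**2 - (M(485) + 21788)/(-122353 + J) = (204 - 153)**2 - (293 + 21788)/(-122353 - 55757) = 51**2 - 22081/(-178110) = 2601 - 22081*(-1)/178110 = 2601 - 1*(-22081/178110) = 2601 + 22081/178110 = 463286191/178110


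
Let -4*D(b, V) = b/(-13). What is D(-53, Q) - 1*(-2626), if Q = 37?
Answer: 136499/52 ≈ 2625.0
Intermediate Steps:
D(b, V) = b/52 (D(b, V) = -b/(4*(-13)) = -b*(-1)/(4*13) = -(-1)*b/52 = b/52)
D(-53, Q) - 1*(-2626) = (1/52)*(-53) - 1*(-2626) = -53/52 + 2626 = 136499/52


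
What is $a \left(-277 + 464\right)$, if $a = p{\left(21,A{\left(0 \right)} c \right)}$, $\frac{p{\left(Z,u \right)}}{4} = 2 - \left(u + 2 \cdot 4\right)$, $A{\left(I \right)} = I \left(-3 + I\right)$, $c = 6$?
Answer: $-4488$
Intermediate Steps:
$p{\left(Z,u \right)} = -24 - 4 u$ ($p{\left(Z,u \right)} = 4 \left(2 - \left(u + 2 \cdot 4\right)\right) = 4 \left(2 - \left(u + 8\right)\right) = 4 \left(2 - \left(8 + u\right)\right) = 4 \left(-6 - u\right) = -24 - 4 u$)
$a = -24$ ($a = -24 - 4 \cdot 0 \left(-3 + 0\right) 6 = -24 - 4 \cdot 0 \left(-3\right) 6 = -24 - 4 \cdot 0 \cdot 6 = -24 - 0 = -24 + 0 = -24$)
$a \left(-277 + 464\right) = - 24 \left(-277 + 464\right) = \left(-24\right) 187 = -4488$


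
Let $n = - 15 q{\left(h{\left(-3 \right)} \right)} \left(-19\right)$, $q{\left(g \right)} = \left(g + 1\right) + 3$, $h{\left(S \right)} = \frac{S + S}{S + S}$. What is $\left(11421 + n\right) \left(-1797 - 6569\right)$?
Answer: $-107469636$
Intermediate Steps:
$h{\left(S \right)} = 1$ ($h{\left(S \right)} = \frac{2 S}{2 S} = 2 S \frac{1}{2 S} = 1$)
$q{\left(g \right)} = 4 + g$ ($q{\left(g \right)} = \left(1 + g\right) + 3 = 4 + g$)
$n = 1425$ ($n = - 15 \left(4 + 1\right) \left(-19\right) = \left(-15\right) 5 \left(-19\right) = \left(-75\right) \left(-19\right) = 1425$)
$\left(11421 + n\right) \left(-1797 - 6569\right) = \left(11421 + 1425\right) \left(-1797 - 6569\right) = 12846 \left(-8366\right) = -107469636$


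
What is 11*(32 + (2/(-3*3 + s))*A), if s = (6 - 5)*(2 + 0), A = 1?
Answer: 2442/7 ≈ 348.86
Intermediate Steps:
s = 2 (s = 1*2 = 2)
11*(32 + (2/(-3*3 + s))*A) = 11*(32 + (2/(-3*3 + 2))*1) = 11*(32 + (2/(-9 + 2))*1) = 11*(32 + (2/(-7))*1) = 11*(32 - 1/7*2*1) = 11*(32 - 2/7*1) = 11*(32 - 2/7) = 11*(222/7) = 2442/7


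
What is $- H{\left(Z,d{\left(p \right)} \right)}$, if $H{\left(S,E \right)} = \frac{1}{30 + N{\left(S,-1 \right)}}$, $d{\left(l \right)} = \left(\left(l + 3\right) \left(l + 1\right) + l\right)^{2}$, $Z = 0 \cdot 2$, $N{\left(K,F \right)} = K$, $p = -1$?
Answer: $- \frac{1}{30} \approx -0.033333$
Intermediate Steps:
$Z = 0$
$d{\left(l \right)} = \left(l + \left(1 + l\right) \left(3 + l\right)\right)^{2}$ ($d{\left(l \right)} = \left(\left(3 + l\right) \left(1 + l\right) + l\right)^{2} = \left(\left(1 + l\right) \left(3 + l\right) + l\right)^{2} = \left(l + \left(1 + l\right) \left(3 + l\right)\right)^{2}$)
$H{\left(S,E \right)} = \frac{1}{30 + S}$
$- H{\left(Z,d{\left(p \right)} \right)} = - \frac{1}{30 + 0} = - \frac{1}{30}$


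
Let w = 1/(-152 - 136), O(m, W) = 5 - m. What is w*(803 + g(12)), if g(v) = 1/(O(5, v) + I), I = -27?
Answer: -1355/486 ≈ -2.7881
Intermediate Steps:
w = -1/288 (w = 1/(-288) = -1/288 ≈ -0.0034722)
g(v) = -1/27 (g(v) = 1/((5 - 1*5) - 27) = 1/((5 - 5) - 27) = 1/(0 - 27) = 1/(-27) = -1/27)
w*(803 + g(12)) = -(803 - 1/27)/288 = -1/288*21680/27 = -1355/486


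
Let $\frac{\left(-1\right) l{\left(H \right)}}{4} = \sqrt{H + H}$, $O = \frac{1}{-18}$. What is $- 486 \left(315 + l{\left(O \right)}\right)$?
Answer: $-153090 + 648 i \approx -1.5309 \cdot 10^{5} + 648.0 i$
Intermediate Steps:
$O = - \frac{1}{18} \approx -0.055556$
$l{\left(H \right)} = - 4 \sqrt{2} \sqrt{H}$ ($l{\left(H \right)} = - 4 \sqrt{H + H} = - 4 \sqrt{2 H} = - 4 \sqrt{2} \sqrt{H}$)
$- 486 \left(315 + l{\left(O \right)}\right) = - 486 \left(315 - 4 \sqrt{2} \sqrt{- \frac{1}{18}}\right) = - 486 \left(315 - 4 \sqrt{2} \frac{i \sqrt{2}}{6}\right) = - 486 \left(315 - \frac{4 i}{3}\right) = -153090 + 648 i$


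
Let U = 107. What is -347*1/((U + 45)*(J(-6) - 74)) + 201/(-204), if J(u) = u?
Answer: -197781/206720 ≈ -0.95676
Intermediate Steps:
-347*1/((U + 45)*(J(-6) - 74)) + 201/(-204) = -347*1/((-6 - 74)*(107 + 45)) + 201/(-204) = -347/(152*(-80)) + 201*(-1/204) = -347/(-12160) - 67/68 = -347*(-1/12160) - 67/68 = 347/12160 - 67/68 = -197781/206720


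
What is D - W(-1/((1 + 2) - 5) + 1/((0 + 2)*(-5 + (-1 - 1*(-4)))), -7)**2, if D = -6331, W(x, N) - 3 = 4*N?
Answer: -6956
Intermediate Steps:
W(x, N) = 3 + 4*N
D - W(-1/((1 + 2) - 5) + 1/((0 + 2)*(-5 + (-1 - 1*(-4)))), -7)**2 = -6331 - (3 + 4*(-7))**2 = -6331 - (3 - 28)**2 = -6331 - 1*(-25)**2 = -6331 - 1*625 = -6331 - 625 = -6956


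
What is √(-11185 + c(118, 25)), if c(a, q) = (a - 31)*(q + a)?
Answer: 2*√314 ≈ 35.440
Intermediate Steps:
c(a, q) = (-31 + a)*(a + q)
√(-11185 + c(118, 25)) = √(-11185 + (118² - 31*118 - 31*25 + 118*25)) = √(-11185 + (13924 - 3658 - 775 + 2950)) = √(-11185 + 12441) = √1256 = 2*√314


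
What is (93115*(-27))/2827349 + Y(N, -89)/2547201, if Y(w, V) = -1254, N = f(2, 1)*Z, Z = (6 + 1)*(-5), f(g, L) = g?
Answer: -2135825421917/2400608733383 ≈ -0.88970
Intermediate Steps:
Z = -35 (Z = 7*(-5) = -35)
N = -70 (N = 2*(-35) = -70)
(93115*(-27))/2827349 + Y(N, -89)/2547201 = (93115*(-27))/2827349 - 1254/2547201 = -2514105*1/2827349 - 1254*1/2547201 = -2514105/2827349 - 418/849067 = -2135825421917/2400608733383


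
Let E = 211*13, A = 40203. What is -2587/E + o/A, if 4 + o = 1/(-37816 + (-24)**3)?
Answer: -413184085451/438053496120 ≈ -0.94323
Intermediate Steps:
E = 2743
o = -206561/51640 (o = -4 + 1/(-37816 + (-24)**3) = -4 + 1/(-37816 - 13824) = -4 + 1/(-51640) = -4 - 1/51640 = -206561/51640 ≈ -4.0000)
-2587/E + o/A = -2587/2743 - 206561/51640/40203 = -2587*1/2743 - 206561/51640*1/40203 = -199/211 - 206561/2076082920 = -413184085451/438053496120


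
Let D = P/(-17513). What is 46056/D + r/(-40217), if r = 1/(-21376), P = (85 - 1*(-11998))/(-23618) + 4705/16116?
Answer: 131963327340516106474475213/35937547370635648 ≈ 3.6720e+9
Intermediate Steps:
P = -41803469/190313844 (P = (85 + 11998)*(-1/23618) + 4705*(1/16116) = 12083*(-1/23618) + 4705/16116 = -12083/23618 + 4705/16116 = -41803469/190313844 ≈ -0.21966)
D = 41803469/3332966349972 (D = -41803469/190313844/(-17513) = -41803469/190313844*(-1/17513) = 41803469/3332966349972 ≈ 1.2542e-5)
r = -1/21376 ≈ -4.6781e-5
46056/D + r/(-40217) = 46056/(41803469/3332966349972) - 1/21376/(-40217) = 46056*(3332966349972/41803469) - 1/21376*(-1/40217) = 153503098214310432/41803469 + 1/859678592 = 131963327340516106474475213/35937547370635648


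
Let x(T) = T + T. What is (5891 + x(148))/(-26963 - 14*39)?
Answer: -6187/27509 ≈ -0.22491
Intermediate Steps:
x(T) = 2*T
(5891 + x(148))/(-26963 - 14*39) = (5891 + 2*148)/(-26963 - 14*39) = (5891 + 296)/(-26963 - 546) = 6187/(-27509) = 6187*(-1/27509) = -6187/27509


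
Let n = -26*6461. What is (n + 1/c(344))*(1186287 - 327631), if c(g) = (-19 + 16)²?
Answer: -1298178822688/9 ≈ -1.4424e+11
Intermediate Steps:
c(g) = 9 (c(g) = (-3)² = 9)
n = -167986
(n + 1/c(344))*(1186287 - 327631) = (-167986 + 1/9)*(1186287 - 327631) = (-167986 + ⅑)*858656 = -1511873/9*858656 = -1298178822688/9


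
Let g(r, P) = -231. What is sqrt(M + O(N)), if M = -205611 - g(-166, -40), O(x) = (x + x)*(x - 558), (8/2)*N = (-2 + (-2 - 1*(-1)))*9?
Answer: 3*I*sqrt(351566)/4 ≈ 444.7*I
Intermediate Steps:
N = -27/4 (N = ((-2 + (-2 - 1*(-1)))*9)/4 = ((-2 + (-2 + 1))*9)/4 = ((-2 - 1)*9)/4 = (-3*9)/4 = (1/4)*(-27) = -27/4 ≈ -6.7500)
O(x) = 2*x*(-558 + x) (O(x) = (2*x)*(-558 + x) = 2*x*(-558 + x))
M = -205380 (M = -205611 - 1*(-231) = -205611 + 231 = -205380)
sqrt(M + O(N)) = sqrt(-205380 + 2*(-27/4)*(-558 - 27/4)) = sqrt(-205380 + 2*(-27/4)*(-2259/4)) = sqrt(-205380 + 60993/8) = sqrt(-1582047/8) = 3*I*sqrt(351566)/4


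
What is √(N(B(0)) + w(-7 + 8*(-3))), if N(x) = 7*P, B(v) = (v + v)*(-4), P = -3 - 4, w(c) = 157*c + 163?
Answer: 7*I*√97 ≈ 68.942*I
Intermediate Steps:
w(c) = 163 + 157*c
P = -7
B(v) = -8*v (B(v) = (2*v)*(-4) = -8*v)
N(x) = -49 (N(x) = 7*(-7) = -49)
√(N(B(0)) + w(-7 + 8*(-3))) = √(-49 + (163 + 157*(-7 + 8*(-3)))) = √(-49 + (163 + 157*(-7 - 24))) = √(-49 + (163 + 157*(-31))) = √(-49 + (163 - 4867)) = √(-49 - 4704) = √(-4753) = 7*I*√97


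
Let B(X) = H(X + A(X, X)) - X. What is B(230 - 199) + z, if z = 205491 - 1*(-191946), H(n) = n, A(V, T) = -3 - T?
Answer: 397403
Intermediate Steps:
z = 397437 (z = 205491 + 191946 = 397437)
B(X) = -3 - X (B(X) = (X + (-3 - X)) - X = -3 - X)
B(230 - 199) + z = (-3 - (230 - 199)) + 397437 = (-3 - 1*31) + 397437 = (-3 - 31) + 397437 = -34 + 397437 = 397403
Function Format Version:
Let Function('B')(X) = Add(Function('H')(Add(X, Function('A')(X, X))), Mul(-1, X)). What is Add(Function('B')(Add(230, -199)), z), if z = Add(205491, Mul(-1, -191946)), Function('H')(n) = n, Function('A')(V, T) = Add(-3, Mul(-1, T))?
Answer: 397403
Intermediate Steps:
z = 397437 (z = Add(205491, 191946) = 397437)
Function('B')(X) = Add(-3, Mul(-1, X)) (Function('B')(X) = Add(Add(X, Add(-3, Mul(-1, X))), Mul(-1, X)) = Add(-3, Mul(-1, X)))
Add(Function('B')(Add(230, -199)), z) = Add(Add(-3, Mul(-1, Add(230, -199))), 397437) = Add(Add(-3, Mul(-1, 31)), 397437) = Add(Add(-3, -31), 397437) = Add(-34, 397437) = 397403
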